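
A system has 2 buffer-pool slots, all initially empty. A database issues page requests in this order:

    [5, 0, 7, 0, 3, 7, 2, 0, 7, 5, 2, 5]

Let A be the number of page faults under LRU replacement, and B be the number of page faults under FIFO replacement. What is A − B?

1

Under LRU: F F F . F F F F F F F . → 10 faults.
Under FIFO: F F F . F . F F F F F . → 9 faults.
A − B = 10 − 9 = 1.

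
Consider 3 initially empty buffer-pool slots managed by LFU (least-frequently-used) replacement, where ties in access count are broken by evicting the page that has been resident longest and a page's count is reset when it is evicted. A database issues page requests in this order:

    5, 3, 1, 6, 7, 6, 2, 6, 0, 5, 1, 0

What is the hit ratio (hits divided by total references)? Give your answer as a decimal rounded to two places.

5 → miss, frames (5)
3 → miss, frames (5 3)
1 → miss, frames (5 3 1)
6 → miss, evict 5, frames (3 1 6)
7 → miss, evict 3, frames (1 6 7)
6 → hit
2 → miss, evict 1, frames (6 7 2)
6 → hit
0 → miss, evict 7, frames (6 2 0)
5 → miss, evict 2, frames (6 0 5)
1 → miss, evict 0, frames (6 5 1)
0 → miss, evict 5, frames (6 1 0)
Hits: 2 of 12 references → 2/12 = 0.1667.

0.17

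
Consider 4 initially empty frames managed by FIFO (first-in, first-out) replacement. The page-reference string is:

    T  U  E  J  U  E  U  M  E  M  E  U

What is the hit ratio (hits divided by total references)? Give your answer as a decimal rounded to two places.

T -> miss, frames (T)
U -> miss, frames (T U)
E -> miss, frames (T U E)
J -> miss, frames (T U E J)
U -> hit
E -> hit
U -> hit
M -> miss, evict T, frames (U E J M)
E -> hit
M -> hit
E -> hit
U -> hit
Hits: 7 of 12 references → 7/12 = 0.5833.

0.58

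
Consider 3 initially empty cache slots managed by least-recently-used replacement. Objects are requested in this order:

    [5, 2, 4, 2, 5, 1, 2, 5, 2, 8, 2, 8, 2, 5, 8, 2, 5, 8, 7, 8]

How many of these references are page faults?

5: fault, frames (5)
2: fault, frames (5 2)
4: fault, frames (5 2 4)
2: hit
5: hit
1: fault, evict 4, frames (2 5 1)
2: hit
5: hit
2: hit
8: fault, evict 1, frames (5 2 8)
2: hit
8: hit
2: hit
5: hit
8: hit
2: hit
5: hit
8: hit
7: fault, evict 2, frames (5 8 7)
8: hit
Page faults: 6.

6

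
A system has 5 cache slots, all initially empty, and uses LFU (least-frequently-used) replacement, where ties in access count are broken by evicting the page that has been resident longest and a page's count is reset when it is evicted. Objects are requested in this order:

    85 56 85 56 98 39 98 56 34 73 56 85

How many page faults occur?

85: miss, frames [85]
56: miss, frames [85, 56]
85: hit
56: hit
98: miss, frames [85, 56, 98]
39: miss, frames [85, 56, 98, 39]
98: hit
56: hit
34: miss, frames [85, 56, 98, 39, 34]
73: miss, evict 39, frames [85, 56, 98, 34, 73]
56: hit
85: hit
Page faults: 6.

6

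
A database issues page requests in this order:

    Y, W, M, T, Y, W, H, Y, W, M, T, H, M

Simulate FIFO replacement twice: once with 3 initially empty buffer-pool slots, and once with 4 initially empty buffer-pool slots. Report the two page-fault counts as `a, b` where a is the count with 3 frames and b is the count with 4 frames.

3 frames: F F F F F F F . . F F . . → 9 faults.
4 frames: F F F F . . F F F F F F . → 10 faults.
10 > 9: adding a frame increased faults — Belady's anomaly.

9, 10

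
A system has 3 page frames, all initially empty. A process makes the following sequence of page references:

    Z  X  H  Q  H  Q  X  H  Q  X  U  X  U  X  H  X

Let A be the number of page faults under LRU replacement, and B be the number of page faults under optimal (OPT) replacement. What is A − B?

1

Under LRU: F F F F . . . . . . F . . . F . → 6 faults.
Under OPT: F F F F . . . . . . F . . . . . → 5 faults.
A − B = 6 − 5 = 1.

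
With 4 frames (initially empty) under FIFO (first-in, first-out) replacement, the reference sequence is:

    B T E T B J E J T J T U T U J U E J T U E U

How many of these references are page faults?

B → miss, frames (B)
T → miss, frames (B T)
E → miss, frames (B T E)
T → hit
B → hit
J → miss, frames (B T E J)
E → hit
J → hit
T → hit
J → hit
T → hit
U → miss, evict B, frames (T E J U)
T → hit
U → hit
J → hit
U → hit
E → hit
J → hit
T → hit
U → hit
E → hit
U → hit
Page faults: 5.

5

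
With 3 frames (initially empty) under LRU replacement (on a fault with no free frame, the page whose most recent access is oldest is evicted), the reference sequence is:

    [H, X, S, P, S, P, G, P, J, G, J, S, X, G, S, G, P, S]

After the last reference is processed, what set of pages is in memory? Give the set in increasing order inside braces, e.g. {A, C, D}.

{G, P, S}

H: miss, frames (H)
X: miss, frames (H X)
S: miss, frames (H X S)
P: miss, evict H, frames (X S P)
S: hit
P: hit
G: miss, evict X, frames (S P G)
P: hit
J: miss, evict S, frames (G P J)
G: hit
J: hit
S: miss, evict P, frames (G J S)
X: miss, evict G, frames (J S X)
G: miss, evict J, frames (S X G)
S: hit
G: hit
P: miss, evict X, frames (S G P)
S: hit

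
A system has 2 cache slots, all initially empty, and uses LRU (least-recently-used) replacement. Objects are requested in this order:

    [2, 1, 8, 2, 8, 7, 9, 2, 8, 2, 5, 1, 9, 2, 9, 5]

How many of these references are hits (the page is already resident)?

2 -> miss, frames [2]
1 -> miss, frames [2, 1]
8 -> miss, evict 2, frames [1, 8]
2 -> miss, evict 1, frames [8, 2]
8 -> hit
7 -> miss, evict 2, frames [8, 7]
9 -> miss, evict 8, frames [7, 9]
2 -> miss, evict 7, frames [9, 2]
8 -> miss, evict 9, frames [2, 8]
2 -> hit
5 -> miss, evict 8, frames [2, 5]
1 -> miss, evict 2, frames [5, 1]
9 -> miss, evict 5, frames [1, 9]
2 -> miss, evict 1, frames [9, 2]
9 -> hit
5 -> miss, evict 2, frames [9, 5]
Hits: 3.

3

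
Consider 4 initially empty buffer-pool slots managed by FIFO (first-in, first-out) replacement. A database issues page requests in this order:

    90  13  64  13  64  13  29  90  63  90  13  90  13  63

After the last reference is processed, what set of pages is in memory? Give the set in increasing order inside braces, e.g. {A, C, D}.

90 → fault, frames (90)
13 → fault, frames (90 13)
64 → fault, frames (90 13 64)
13 → hit
64 → hit
13 → hit
29 → fault, frames (90 13 64 29)
90 → hit
63 → fault, evict 90, frames (13 64 29 63)
90 → fault, evict 13, frames (64 29 63 90)
13 → fault, evict 64, frames (29 63 90 13)
90 → hit
13 → hit
63 → hit

{13, 29, 63, 90}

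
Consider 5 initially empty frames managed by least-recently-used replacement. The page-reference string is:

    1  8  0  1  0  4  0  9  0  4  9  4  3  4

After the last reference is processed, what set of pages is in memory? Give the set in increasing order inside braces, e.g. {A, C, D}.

1: miss, frames {1}
8: miss, frames {1,8}
0: miss, frames {1,8,0}
1: hit
0: hit
4: miss, frames {8,1,0,4}
0: hit
9: miss, frames {8,1,4,0,9}
0: hit
4: hit
9: hit
4: hit
3: miss, evict 8, frames {1,0,9,4,3}
4: hit

{0, 1, 3, 4, 9}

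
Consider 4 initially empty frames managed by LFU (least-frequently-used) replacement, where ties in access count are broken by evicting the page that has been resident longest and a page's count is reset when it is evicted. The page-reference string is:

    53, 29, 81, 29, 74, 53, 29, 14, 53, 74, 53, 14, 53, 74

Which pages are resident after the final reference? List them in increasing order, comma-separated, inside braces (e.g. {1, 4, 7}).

53 → miss, frames {53}
29 → miss, frames {53,29}
81 → miss, frames {53,29,81}
29 → hit
74 → miss, frames {53,29,81,74}
53 → hit
29 → hit
14 → miss, evict 81, frames {53,29,74,14}
53 → hit
74 → hit
53 → hit
14 → hit
53 → hit
74 → hit

{14, 29, 53, 74}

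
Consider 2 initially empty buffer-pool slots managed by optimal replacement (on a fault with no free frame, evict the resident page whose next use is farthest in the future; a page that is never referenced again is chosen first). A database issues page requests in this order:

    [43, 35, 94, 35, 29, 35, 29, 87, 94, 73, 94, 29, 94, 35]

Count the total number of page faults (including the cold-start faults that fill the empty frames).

43: fault, frames {43}
35: fault, frames {43,35}
94: fault, evict 43, frames {35,94}
35: hit
29: fault, evict 94, frames {35,29}
35: hit
29: hit
87: fault, evict 35, frames {29,87}
94: fault, evict 87, frames {29,94}
73: fault, evict 29, frames {94,73}
94: hit
29: fault, evict 73, frames {94,29}
94: hit
35: fault, evict 29, frames {94,35}
Page faults: 9.

9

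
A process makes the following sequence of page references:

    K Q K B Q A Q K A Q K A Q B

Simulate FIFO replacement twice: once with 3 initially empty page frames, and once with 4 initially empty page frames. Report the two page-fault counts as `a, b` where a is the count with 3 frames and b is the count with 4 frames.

3 frames: F F . F . F . F . F . . . F → 7 faults.
4 frames: F F . F . F . . . . . . . . → 4 faults.
4 < 7: adding a frame reduced faults, as is typical.

7, 4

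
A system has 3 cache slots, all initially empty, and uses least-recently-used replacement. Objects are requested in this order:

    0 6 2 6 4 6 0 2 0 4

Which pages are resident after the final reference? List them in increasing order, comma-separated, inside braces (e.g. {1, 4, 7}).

{0, 2, 4}

0 -> fault, frames [0]
6 -> fault, frames [0, 6]
2 -> fault, frames [0, 6, 2]
6 -> hit
4 -> fault, evict 0, frames [2, 6, 4]
6 -> hit
0 -> fault, evict 2, frames [4, 6, 0]
2 -> fault, evict 4, frames [6, 0, 2]
0 -> hit
4 -> fault, evict 6, frames [2, 0, 4]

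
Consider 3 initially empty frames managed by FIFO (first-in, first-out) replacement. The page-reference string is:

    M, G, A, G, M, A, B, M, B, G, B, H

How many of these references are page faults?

M -> miss, frames [M]
G -> miss, frames [M, G]
A -> miss, frames [M, G, A]
G -> hit
M -> hit
A -> hit
B -> miss, evict M, frames [G, A, B]
M -> miss, evict G, frames [A, B, M]
B -> hit
G -> miss, evict A, frames [B, M, G]
B -> hit
H -> miss, evict B, frames [M, G, H]
Page faults: 7.

7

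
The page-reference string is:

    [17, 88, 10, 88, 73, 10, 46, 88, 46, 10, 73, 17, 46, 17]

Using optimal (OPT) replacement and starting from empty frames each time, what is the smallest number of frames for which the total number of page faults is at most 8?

f=1: 14 faults
f=2: 9 faults
f=3: 7 faults
f=4: 6 faults
f=5: 5 faults
Smallest f with faults ≤ 8 is 3.

3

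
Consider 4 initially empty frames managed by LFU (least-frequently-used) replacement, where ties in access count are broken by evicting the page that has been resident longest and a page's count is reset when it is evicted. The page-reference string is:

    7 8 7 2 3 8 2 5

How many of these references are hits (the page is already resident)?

7 → miss, frames (7)
8 → miss, frames (7 8)
7 → hit
2 → miss, frames (7 8 2)
3 → miss, frames (7 8 2 3)
8 → hit
2 → hit
5 → miss, evict 3, frames (7 8 2 5)
Hits: 3.

3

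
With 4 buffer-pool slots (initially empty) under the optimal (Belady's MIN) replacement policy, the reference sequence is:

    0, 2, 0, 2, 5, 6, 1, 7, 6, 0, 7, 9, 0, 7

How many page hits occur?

7

0: fault, frames [0]
2: fault, frames [0, 2]
0: hit
2: hit
5: fault, frames [0, 2, 5]
6: fault, frames [0, 2, 5, 6]
1: fault, evict 5, frames [0, 2, 6, 1]
7: fault, evict 1, frames [0, 2, 6, 7]
6: hit
0: hit
7: hit
9: fault, evict 6, frames [0, 2, 7, 9]
0: hit
7: hit
Hits: 7.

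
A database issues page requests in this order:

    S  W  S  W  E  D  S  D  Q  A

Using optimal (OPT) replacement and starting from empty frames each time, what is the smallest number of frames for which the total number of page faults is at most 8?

f=1: 10 faults
f=2: 6 faults
f=3: 6 faults
f=4: 6 faults
f=5: 6 faults
f=6: 6 faults
Smallest f with faults ≤ 8 is 2.

2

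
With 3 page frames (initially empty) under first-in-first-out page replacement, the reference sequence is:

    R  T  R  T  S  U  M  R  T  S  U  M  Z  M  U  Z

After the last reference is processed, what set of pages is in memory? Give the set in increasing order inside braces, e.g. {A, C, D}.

R → fault, frames {R}
T → fault, frames {R,T}
R → hit
T → hit
S → fault, frames {R,T,S}
U → fault, evict R, frames {T,S,U}
M → fault, evict T, frames {S,U,M}
R → fault, evict S, frames {U,M,R}
T → fault, evict U, frames {M,R,T}
S → fault, evict M, frames {R,T,S}
U → fault, evict R, frames {T,S,U}
M → fault, evict T, frames {S,U,M}
Z → fault, evict S, frames {U,M,Z}
M → hit
U → hit
Z → hit

{M, U, Z}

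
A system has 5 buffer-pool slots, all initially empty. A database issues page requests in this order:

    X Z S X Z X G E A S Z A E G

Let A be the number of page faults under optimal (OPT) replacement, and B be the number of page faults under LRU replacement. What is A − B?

Under OPT: F F F . . . F F F . . . . . → 6 faults.
Under LRU: F F F . . . F F F F F . . . → 8 faults.
A − B = 6 − 8 = -2.

-2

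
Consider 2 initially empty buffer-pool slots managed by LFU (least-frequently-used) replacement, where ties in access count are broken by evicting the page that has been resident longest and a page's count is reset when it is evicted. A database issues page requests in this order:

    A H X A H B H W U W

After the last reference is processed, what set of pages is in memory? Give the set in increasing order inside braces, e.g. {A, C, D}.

A → fault, frames {A}
H → fault, frames {A,H}
X → fault, evict A, frames {H,X}
A → fault, evict H, frames {X,A}
H → fault, evict X, frames {A,H}
B → fault, evict A, frames {H,B}
H → hit
W → fault, evict B, frames {H,W}
U → fault, evict W, frames {H,U}
W → fault, evict U, frames {H,W}

{H, W}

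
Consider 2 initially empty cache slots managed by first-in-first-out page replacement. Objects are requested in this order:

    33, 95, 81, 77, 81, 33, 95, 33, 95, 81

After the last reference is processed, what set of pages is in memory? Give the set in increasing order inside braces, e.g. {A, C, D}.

33 -> fault, frames [33]
95 -> fault, frames [33, 95]
81 -> fault, evict 33, frames [95, 81]
77 -> fault, evict 95, frames [81, 77]
81 -> hit
33 -> fault, evict 81, frames [77, 33]
95 -> fault, evict 77, frames [33, 95]
33 -> hit
95 -> hit
81 -> fault, evict 33, frames [95, 81]

{81, 95}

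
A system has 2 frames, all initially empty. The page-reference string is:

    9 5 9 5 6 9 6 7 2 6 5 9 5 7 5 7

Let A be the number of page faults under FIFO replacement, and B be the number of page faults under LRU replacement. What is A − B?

Under FIFO: F F . . F F . F F F F F . F F . → 11 faults.
Under LRU: F F . . F F . F F F F F . F . . → 10 faults.
A − B = 11 − 10 = 1.

1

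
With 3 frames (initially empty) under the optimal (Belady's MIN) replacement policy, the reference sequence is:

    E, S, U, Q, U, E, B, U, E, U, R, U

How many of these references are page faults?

E → fault, frames [E]
S → fault, frames [E, S]
U → fault, frames [E, S, U]
Q → fault, evict S, frames [E, U, Q]
U → hit
E → hit
B → fault, evict Q, frames [E, U, B]
U → hit
E → hit
U → hit
R → fault, evict B, frames [E, U, R]
U → hit
Page faults: 6.

6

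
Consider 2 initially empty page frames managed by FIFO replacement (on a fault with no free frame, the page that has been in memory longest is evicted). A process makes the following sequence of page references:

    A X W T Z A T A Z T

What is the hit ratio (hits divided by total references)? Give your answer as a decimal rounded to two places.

A → fault, frames {A}
X → fault, frames {A,X}
W → fault, evict A, frames {X,W}
T → fault, evict X, frames {W,T}
Z → fault, evict W, frames {T,Z}
A → fault, evict T, frames {Z,A}
T → fault, evict Z, frames {A,T}
A → hit
Z → fault, evict A, frames {T,Z}
T → hit
Hits: 2 of 10 references → 2/10 = 0.2000.

0.20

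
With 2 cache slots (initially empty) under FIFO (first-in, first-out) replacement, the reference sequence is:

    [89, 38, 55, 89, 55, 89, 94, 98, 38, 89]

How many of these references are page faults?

89 -> miss, frames (89)
38 -> miss, frames (89 38)
55 -> miss, evict 89, frames (38 55)
89 -> miss, evict 38, frames (55 89)
55 -> hit
89 -> hit
94 -> miss, evict 55, frames (89 94)
98 -> miss, evict 89, frames (94 98)
38 -> miss, evict 94, frames (98 38)
89 -> miss, evict 98, frames (38 89)
Page faults: 8.

8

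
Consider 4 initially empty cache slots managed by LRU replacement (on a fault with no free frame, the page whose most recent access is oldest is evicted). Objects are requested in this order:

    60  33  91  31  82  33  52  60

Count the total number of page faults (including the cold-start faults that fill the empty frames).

60 -> miss, frames [60]
33 -> miss, frames [60, 33]
91 -> miss, frames [60, 33, 91]
31 -> miss, frames [60, 33, 91, 31]
82 -> miss, evict 60, frames [33, 91, 31, 82]
33 -> hit
52 -> miss, evict 91, frames [31, 82, 33, 52]
60 -> miss, evict 31, frames [82, 33, 52, 60]
Page faults: 7.

7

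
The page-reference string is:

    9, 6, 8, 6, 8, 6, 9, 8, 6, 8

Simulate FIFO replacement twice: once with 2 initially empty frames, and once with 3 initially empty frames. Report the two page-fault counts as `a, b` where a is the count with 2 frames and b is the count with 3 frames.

6, 3

2 frames: F F F . . . F . F F → 6 faults.
3 frames: F F F . . . . . . . → 3 faults.
3 < 6: adding a frame reduced faults, as is typical.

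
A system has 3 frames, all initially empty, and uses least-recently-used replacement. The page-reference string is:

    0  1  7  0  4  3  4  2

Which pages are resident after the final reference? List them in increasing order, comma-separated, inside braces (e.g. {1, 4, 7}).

{2, 3, 4}

0 → fault, frames {0}
1 → fault, frames {0,1}
7 → fault, frames {0,1,7}
0 → hit
4 → fault, evict 1, frames {7,0,4}
3 → fault, evict 7, frames {0,4,3}
4 → hit
2 → fault, evict 0, frames {3,4,2}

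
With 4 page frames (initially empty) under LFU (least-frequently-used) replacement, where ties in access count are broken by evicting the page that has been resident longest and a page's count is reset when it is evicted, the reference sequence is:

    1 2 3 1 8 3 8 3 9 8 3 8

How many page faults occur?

1 -> miss, frames [1]
2 -> miss, frames [1, 2]
3 -> miss, frames [1, 2, 3]
1 -> hit
8 -> miss, frames [1, 2, 3, 8]
3 -> hit
8 -> hit
3 -> hit
9 -> miss, evict 2, frames [1, 3, 8, 9]
8 -> hit
3 -> hit
8 -> hit
Page faults: 5.

5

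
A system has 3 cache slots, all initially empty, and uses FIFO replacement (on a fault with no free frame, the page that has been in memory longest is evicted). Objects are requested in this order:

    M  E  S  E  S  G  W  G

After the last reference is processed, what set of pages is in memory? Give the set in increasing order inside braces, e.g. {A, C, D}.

M -> miss, frames [M]
E -> miss, frames [M, E]
S -> miss, frames [M, E, S]
E -> hit
S -> hit
G -> miss, evict M, frames [E, S, G]
W -> miss, evict E, frames [S, G, W]
G -> hit

{G, S, W}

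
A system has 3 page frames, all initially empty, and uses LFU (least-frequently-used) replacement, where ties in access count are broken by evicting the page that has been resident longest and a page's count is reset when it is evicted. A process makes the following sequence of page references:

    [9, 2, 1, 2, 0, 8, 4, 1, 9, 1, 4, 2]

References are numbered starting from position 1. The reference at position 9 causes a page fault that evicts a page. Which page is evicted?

4

pos 1: 9 → miss, frames (9)
pos 2: 2 → miss, frames (9 2)
pos 3: 1 → miss, frames (9 2 1)
pos 4: 2 → hit
pos 5: 0 → miss, evict 9, frames (2 1 0)
pos 6: 8 → miss, evict 1, frames (2 0 8)
pos 7: 4 → miss, evict 0, frames (2 8 4)
pos 8: 1 → miss, evict 8, frames (2 4 1)
pos 9: 9 → miss, evict 4, frames (2 1 9)
At position 9, page 4 is evicted.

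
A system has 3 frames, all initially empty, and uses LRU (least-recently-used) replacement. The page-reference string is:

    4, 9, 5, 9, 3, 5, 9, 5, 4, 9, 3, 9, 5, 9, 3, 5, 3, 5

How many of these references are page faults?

4 → miss, frames [4]
9 → miss, frames [4, 9]
5 → miss, frames [4, 9, 5]
9 → hit
3 → miss, evict 4, frames [5, 9, 3]
5 → hit
9 → hit
5 → hit
4 → miss, evict 3, frames [9, 5, 4]
9 → hit
3 → miss, evict 5, frames [4, 9, 3]
9 → hit
5 → miss, evict 4, frames [3, 9, 5]
9 → hit
3 → hit
5 → hit
3 → hit
5 → hit
Page faults: 7.

7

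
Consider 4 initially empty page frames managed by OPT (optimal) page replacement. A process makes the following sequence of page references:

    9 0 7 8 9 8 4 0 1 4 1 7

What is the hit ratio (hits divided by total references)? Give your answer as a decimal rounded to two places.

0.50

9 → fault, frames [9]
0 → fault, frames [9, 0]
7 → fault, frames [9, 0, 7]
8 → fault, frames [9, 0, 7, 8]
9 → hit
8 → hit
4 → fault, evict 8, frames [9, 0, 7, 4]
0 → hit
1 → fault, evict 0, frames [9, 7, 4, 1]
4 → hit
1 → hit
7 → hit
Hits: 6 of 12 references → 6/12 = 0.5000.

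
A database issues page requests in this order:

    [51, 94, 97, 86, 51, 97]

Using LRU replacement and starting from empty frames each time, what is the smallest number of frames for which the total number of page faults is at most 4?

f=1: 6 faults
f=2: 6 faults
f=3: 5 faults
f=4: 4 faults
Smallest f with faults ≤ 4 is 4.

4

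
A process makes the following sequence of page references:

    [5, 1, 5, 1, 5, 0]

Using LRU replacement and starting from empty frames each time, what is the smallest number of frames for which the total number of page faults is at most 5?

2

f=1: 6 faults
f=2: 3 faults
f=3: 3 faults
Smallest f with faults ≤ 5 is 2.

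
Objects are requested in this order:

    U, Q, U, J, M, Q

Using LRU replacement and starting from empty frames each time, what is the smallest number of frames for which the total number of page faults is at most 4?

4

f=1: 6 faults
f=2: 5 faults
f=3: 5 faults
f=4: 4 faults
Smallest f with faults ≤ 4 is 4.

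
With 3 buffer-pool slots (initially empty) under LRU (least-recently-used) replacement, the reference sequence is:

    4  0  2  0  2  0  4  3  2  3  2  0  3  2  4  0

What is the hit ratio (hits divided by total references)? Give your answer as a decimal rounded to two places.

0.50

4 → miss, frames (4)
0 → miss, frames (4 0)
2 → miss, frames (4 0 2)
0 → hit
2 → hit
0 → hit
4 → hit
3 → miss, evict 2, frames (0 4 3)
2 → miss, evict 0, frames (4 3 2)
3 → hit
2 → hit
0 → miss, evict 4, frames (3 2 0)
3 → hit
2 → hit
4 → miss, evict 0, frames (3 2 4)
0 → miss, evict 3, frames (2 4 0)
Hits: 8 of 16 references → 8/16 = 0.5000.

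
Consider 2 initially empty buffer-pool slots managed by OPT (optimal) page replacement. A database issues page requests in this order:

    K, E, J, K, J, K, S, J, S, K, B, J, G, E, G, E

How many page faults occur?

8

K -> miss, frames {K}
E -> miss, frames {K,E}
J -> miss, evict E, frames {K,J}
K -> hit
J -> hit
K -> hit
S -> miss, evict K, frames {J,S}
J -> hit
S -> hit
K -> miss, evict S, frames {J,K}
B -> miss, evict K, frames {J,B}
J -> hit
G -> miss, evict B, frames {J,G}
E -> miss, evict J, frames {G,E}
G -> hit
E -> hit
Page faults: 8.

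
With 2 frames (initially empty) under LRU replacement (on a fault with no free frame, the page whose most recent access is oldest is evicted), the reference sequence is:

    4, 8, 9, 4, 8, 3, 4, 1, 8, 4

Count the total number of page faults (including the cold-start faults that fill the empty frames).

10

4 → miss, frames {4}
8 → miss, frames {4,8}
9 → miss, evict 4, frames {8,9}
4 → miss, evict 8, frames {9,4}
8 → miss, evict 9, frames {4,8}
3 → miss, evict 4, frames {8,3}
4 → miss, evict 8, frames {3,4}
1 → miss, evict 3, frames {4,1}
8 → miss, evict 4, frames {1,8}
4 → miss, evict 1, frames {8,4}
Page faults: 10.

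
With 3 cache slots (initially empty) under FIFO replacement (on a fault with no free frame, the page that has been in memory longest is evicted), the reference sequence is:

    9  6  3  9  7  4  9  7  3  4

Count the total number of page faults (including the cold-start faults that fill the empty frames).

9 → miss, frames [9]
6 → miss, frames [9, 6]
3 → miss, frames [9, 6, 3]
9 → hit
7 → miss, evict 9, frames [6, 3, 7]
4 → miss, evict 6, frames [3, 7, 4]
9 → miss, evict 3, frames [7, 4, 9]
7 → hit
3 → miss, evict 7, frames [4, 9, 3]
4 → hit
Page faults: 7.

7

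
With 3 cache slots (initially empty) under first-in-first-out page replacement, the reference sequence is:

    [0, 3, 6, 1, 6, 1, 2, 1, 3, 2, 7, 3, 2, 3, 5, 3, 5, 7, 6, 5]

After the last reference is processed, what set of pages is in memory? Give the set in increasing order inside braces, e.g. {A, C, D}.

0 -> fault, frames [0]
3 -> fault, frames [0, 3]
6 -> fault, frames [0, 3, 6]
1 -> fault, evict 0, frames [3, 6, 1]
6 -> hit
1 -> hit
2 -> fault, evict 3, frames [6, 1, 2]
1 -> hit
3 -> fault, evict 6, frames [1, 2, 3]
2 -> hit
7 -> fault, evict 1, frames [2, 3, 7]
3 -> hit
2 -> hit
3 -> hit
5 -> fault, evict 2, frames [3, 7, 5]
3 -> hit
5 -> hit
7 -> hit
6 -> fault, evict 3, frames [7, 5, 6]
5 -> hit

{5, 6, 7}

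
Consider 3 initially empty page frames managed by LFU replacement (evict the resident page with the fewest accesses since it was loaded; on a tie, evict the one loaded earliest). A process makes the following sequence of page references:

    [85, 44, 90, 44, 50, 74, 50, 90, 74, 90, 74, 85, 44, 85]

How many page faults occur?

85 -> miss, frames [85]
44 -> miss, frames [85, 44]
90 -> miss, frames [85, 44, 90]
44 -> hit
50 -> miss, evict 85, frames [44, 90, 50]
74 -> miss, evict 90, frames [44, 50, 74]
50 -> hit
90 -> miss, evict 74, frames [44, 50, 90]
74 -> miss, evict 90, frames [44, 50, 74]
90 -> miss, evict 74, frames [44, 50, 90]
74 -> miss, evict 90, frames [44, 50, 74]
85 -> miss, evict 74, frames [44, 50, 85]
44 -> hit
85 -> hit
Page faults: 10.

10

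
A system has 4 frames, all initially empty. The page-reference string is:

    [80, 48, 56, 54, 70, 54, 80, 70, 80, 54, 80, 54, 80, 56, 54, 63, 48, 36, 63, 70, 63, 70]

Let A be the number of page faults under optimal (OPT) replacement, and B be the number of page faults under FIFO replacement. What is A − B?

-2

Under OPT: F F F F F . . . . . . . . . . F F F . . . . → 8 faults.
Under FIFO: F F F F F . F . . . . . . . . F F F . F . . → 10 faults.
A − B = 8 − 10 = -2.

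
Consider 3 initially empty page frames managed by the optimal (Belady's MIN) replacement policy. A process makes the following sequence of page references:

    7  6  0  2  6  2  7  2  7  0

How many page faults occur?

5

7 → miss, frames (7)
6 → miss, frames (7 6)
0 → miss, frames (7 6 0)
2 → miss, evict 0, frames (7 6 2)
6 → hit
2 → hit
7 → hit
2 → hit
7 → hit
0 → miss, evict 2, frames (7 6 0)
Page faults: 5.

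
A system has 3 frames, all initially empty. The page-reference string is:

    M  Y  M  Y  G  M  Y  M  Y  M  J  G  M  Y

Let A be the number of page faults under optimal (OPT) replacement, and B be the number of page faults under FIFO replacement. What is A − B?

Under OPT: F F . . F . . . . . F . . F → 5 faults.
Under FIFO: F F . . F . . . . . F . F F → 6 faults.
A − B = 5 − 6 = -1.

-1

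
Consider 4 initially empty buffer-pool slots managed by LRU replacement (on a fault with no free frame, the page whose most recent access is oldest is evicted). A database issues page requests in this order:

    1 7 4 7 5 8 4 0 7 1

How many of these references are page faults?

8

1: miss, frames [1]
7: miss, frames [1, 7]
4: miss, frames [1, 7, 4]
7: hit
5: miss, frames [1, 4, 7, 5]
8: miss, evict 1, frames [4, 7, 5, 8]
4: hit
0: miss, evict 7, frames [5, 8, 4, 0]
7: miss, evict 5, frames [8, 4, 0, 7]
1: miss, evict 8, frames [4, 0, 7, 1]
Page faults: 8.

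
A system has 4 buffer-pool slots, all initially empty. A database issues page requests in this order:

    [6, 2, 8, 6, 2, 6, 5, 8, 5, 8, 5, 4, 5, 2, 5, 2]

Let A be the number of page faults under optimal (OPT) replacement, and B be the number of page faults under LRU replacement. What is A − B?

Under OPT: F F F . . . F . . . . F . . . . → 5 faults.
Under LRU: F F F . . . F . . . . F . F . . → 6 faults.
A − B = 5 − 6 = -1.

-1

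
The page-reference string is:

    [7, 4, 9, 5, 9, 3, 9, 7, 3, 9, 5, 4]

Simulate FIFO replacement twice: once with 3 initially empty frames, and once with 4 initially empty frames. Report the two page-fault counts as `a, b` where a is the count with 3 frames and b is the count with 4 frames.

9, 7

3 frames: F F F F . F . F . F F F → 9 faults.
4 frames: F F F F . F . F . . . F → 7 faults.
7 < 9: adding a frame reduced faults, as is typical.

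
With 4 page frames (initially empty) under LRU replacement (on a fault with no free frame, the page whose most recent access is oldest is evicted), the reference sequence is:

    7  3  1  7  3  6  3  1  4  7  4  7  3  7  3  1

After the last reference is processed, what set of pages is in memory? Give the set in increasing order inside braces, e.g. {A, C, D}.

{1, 3, 4, 7}

7: fault, frames [7]
3: fault, frames [7, 3]
1: fault, frames [7, 3, 1]
7: hit
3: hit
6: fault, frames [1, 7, 3, 6]
3: hit
1: hit
4: fault, evict 7, frames [6, 3, 1, 4]
7: fault, evict 6, frames [3, 1, 4, 7]
4: hit
7: hit
3: hit
7: hit
3: hit
1: hit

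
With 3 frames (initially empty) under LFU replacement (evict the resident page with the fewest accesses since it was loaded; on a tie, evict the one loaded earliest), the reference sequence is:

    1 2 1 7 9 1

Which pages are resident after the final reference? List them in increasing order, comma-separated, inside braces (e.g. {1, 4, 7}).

{1, 7, 9}

1 → miss, frames {1}
2 → miss, frames {1,2}
1 → hit
7 → miss, frames {1,2,7}
9 → miss, evict 2, frames {1,7,9}
1 → hit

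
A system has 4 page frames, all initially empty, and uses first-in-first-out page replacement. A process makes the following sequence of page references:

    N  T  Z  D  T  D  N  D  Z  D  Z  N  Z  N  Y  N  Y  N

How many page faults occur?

6

N -> fault, frames {N}
T -> fault, frames {N,T}
Z -> fault, frames {N,T,Z}
D -> fault, frames {N,T,Z,D}
T -> hit
D -> hit
N -> hit
D -> hit
Z -> hit
D -> hit
Z -> hit
N -> hit
Z -> hit
N -> hit
Y -> fault, evict N, frames {T,Z,D,Y}
N -> fault, evict T, frames {Z,D,Y,N}
Y -> hit
N -> hit
Page faults: 6.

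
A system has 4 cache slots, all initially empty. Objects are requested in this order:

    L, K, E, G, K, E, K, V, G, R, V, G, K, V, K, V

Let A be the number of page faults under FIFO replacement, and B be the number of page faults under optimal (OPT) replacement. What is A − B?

1

Under FIFO: F F F F . . . F . F . . F . . . → 7 faults.
Under OPT: F F F F . . . F . F . . . . . . → 6 faults.
A − B = 7 − 6 = 1.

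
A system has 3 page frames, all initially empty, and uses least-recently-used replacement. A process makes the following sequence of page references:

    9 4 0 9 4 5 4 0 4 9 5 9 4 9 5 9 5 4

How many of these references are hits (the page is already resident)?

9: miss, frames [9]
4: miss, frames [9, 4]
0: miss, frames [9, 4, 0]
9: hit
4: hit
5: miss, evict 0, frames [9, 4, 5]
4: hit
0: miss, evict 9, frames [5, 4, 0]
4: hit
9: miss, evict 5, frames [0, 4, 9]
5: miss, evict 0, frames [4, 9, 5]
9: hit
4: hit
9: hit
5: hit
9: hit
5: hit
4: hit
Hits: 11.

11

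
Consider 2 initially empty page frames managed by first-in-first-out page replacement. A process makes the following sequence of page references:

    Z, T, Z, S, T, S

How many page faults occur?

Z: miss, frames (Z)
T: miss, frames (Z T)
Z: hit
S: miss, evict Z, frames (T S)
T: hit
S: hit
Page faults: 3.

3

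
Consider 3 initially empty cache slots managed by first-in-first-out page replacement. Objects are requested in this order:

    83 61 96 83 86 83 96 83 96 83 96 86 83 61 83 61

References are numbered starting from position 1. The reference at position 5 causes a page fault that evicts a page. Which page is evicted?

pos 1: 83 -> miss, frames {83}
pos 2: 61 -> miss, frames {83,61}
pos 3: 96 -> miss, frames {83,61,96}
pos 4: 83 -> hit
pos 5: 86 -> miss, evict 83, frames {61,96,86}
At position 5, page 83 is evicted.

83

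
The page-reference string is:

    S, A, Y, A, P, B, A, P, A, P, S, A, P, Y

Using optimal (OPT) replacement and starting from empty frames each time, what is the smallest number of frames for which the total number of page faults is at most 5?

f=1: 14 faults
f=2: 9 faults
f=3: 7 faults
f=4: 6 faults
f=5: 5 faults
Smallest f with faults ≤ 5 is 5.

5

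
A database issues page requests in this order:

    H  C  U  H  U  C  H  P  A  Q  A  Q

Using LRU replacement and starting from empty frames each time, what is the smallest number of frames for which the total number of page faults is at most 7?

f=1: 12 faults
f=2: 9 faults
f=3: 6 faults
f=4: 6 faults
f=5: 6 faults
f=6: 6 faults
Smallest f with faults ≤ 7 is 3.

3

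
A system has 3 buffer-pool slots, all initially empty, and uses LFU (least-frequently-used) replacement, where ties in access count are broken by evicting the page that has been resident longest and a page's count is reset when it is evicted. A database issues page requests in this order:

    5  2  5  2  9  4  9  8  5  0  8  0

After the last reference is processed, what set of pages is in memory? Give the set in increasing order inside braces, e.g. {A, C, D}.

{0, 2, 5}

5: fault, frames [5]
2: fault, frames [5, 2]
5: hit
2: hit
9: fault, frames [5, 2, 9]
4: fault, evict 9, frames [5, 2, 4]
9: fault, evict 4, frames [5, 2, 9]
8: fault, evict 9, frames [5, 2, 8]
5: hit
0: fault, evict 8, frames [5, 2, 0]
8: fault, evict 0, frames [5, 2, 8]
0: fault, evict 8, frames [5, 2, 0]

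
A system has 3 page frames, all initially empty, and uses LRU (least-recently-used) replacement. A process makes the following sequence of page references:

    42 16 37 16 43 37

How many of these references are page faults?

4

42: fault, frames [42]
16: fault, frames [42, 16]
37: fault, frames [42, 16, 37]
16: hit
43: fault, evict 42, frames [37, 16, 43]
37: hit
Page faults: 4.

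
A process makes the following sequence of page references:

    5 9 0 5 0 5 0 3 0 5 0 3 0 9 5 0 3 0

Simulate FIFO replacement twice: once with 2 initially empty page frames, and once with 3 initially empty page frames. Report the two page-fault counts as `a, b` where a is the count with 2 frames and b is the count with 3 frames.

2 frames: F F F F . . . F F F . F F F F F F . → 13 faults.
3 frames: F F F . . . . F . F . . . F . F F . → 8 faults.
8 < 13: adding a frame reduced faults, as is typical.

13, 8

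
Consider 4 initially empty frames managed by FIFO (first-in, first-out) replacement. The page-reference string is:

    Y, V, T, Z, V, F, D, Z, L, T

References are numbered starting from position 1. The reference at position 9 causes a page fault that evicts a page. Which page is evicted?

T

pos 1: Y: miss, frames [Y]
pos 2: V: miss, frames [Y, V]
pos 3: T: miss, frames [Y, V, T]
pos 4: Z: miss, frames [Y, V, T, Z]
pos 5: V: hit
pos 6: F: miss, evict Y, frames [V, T, Z, F]
pos 7: D: miss, evict V, frames [T, Z, F, D]
pos 8: Z: hit
pos 9: L: miss, evict T, frames [Z, F, D, L]
At position 9, page T is evicted.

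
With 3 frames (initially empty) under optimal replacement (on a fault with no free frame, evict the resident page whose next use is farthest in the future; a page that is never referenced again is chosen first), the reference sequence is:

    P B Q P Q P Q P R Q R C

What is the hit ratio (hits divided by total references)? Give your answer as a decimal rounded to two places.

P: fault, frames {P}
B: fault, frames {P,B}
Q: fault, frames {P,B,Q}
P: hit
Q: hit
P: hit
Q: hit
P: hit
R: fault, evict B, frames {P,Q,R}
Q: hit
R: hit
C: fault, evict R, frames {P,Q,C}
Hits: 7 of 12 references → 7/12 = 0.5833.

0.58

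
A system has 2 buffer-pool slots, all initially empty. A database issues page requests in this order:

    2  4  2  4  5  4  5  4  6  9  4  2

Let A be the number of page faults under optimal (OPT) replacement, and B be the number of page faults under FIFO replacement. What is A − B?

-1

Under OPT: F F . . F . . . F F . F → 6 faults.
Under FIFO: F F . . F . . . F F F F → 7 faults.
A − B = 6 − 7 = -1.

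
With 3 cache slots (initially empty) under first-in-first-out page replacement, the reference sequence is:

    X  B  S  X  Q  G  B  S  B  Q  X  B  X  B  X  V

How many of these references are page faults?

11

X -> miss, frames {X}
B -> miss, frames {X,B}
S -> miss, frames {X,B,S}
X -> hit
Q -> miss, evict X, frames {B,S,Q}
G -> miss, evict B, frames {S,Q,G}
B -> miss, evict S, frames {Q,G,B}
S -> miss, evict Q, frames {G,B,S}
B -> hit
Q -> miss, evict G, frames {B,S,Q}
X -> miss, evict B, frames {S,Q,X}
B -> miss, evict S, frames {Q,X,B}
X -> hit
B -> hit
X -> hit
V -> miss, evict Q, frames {X,B,V}
Page faults: 11.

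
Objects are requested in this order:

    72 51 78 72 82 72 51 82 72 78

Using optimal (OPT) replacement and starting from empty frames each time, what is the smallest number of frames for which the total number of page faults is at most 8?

f=1: 10 faults
f=2: 7 faults
f=3: 5 faults
f=4: 4 faults
Smallest f with faults ≤ 8 is 2.

2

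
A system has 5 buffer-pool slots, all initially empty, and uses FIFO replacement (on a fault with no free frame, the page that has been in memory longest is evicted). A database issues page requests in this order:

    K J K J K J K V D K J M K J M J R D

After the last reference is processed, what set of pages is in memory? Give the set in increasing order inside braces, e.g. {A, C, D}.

{D, J, M, R, V}

K -> fault, frames [K]
J -> fault, frames [K, J]
K -> hit
J -> hit
K -> hit
J -> hit
K -> hit
V -> fault, frames [K, J, V]
D -> fault, frames [K, J, V, D]
K -> hit
J -> hit
M -> fault, frames [K, J, V, D, M]
K -> hit
J -> hit
M -> hit
J -> hit
R -> fault, evict K, frames [J, V, D, M, R]
D -> hit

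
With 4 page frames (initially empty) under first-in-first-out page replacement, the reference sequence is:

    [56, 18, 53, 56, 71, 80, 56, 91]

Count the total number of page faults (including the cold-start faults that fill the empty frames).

56 → miss, frames [56]
18 → miss, frames [56, 18]
53 → miss, frames [56, 18, 53]
56 → hit
71 → miss, frames [56, 18, 53, 71]
80 → miss, evict 56, frames [18, 53, 71, 80]
56 → miss, evict 18, frames [53, 71, 80, 56]
91 → miss, evict 53, frames [71, 80, 56, 91]
Page faults: 7.

7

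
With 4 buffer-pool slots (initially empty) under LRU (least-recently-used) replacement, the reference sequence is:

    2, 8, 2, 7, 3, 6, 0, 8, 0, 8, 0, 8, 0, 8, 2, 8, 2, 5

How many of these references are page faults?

2: fault, frames (2)
8: fault, frames (2 8)
2: hit
7: fault, frames (8 2 7)
3: fault, frames (8 2 7 3)
6: fault, evict 8, frames (2 7 3 6)
0: fault, evict 2, frames (7 3 6 0)
8: fault, evict 7, frames (3 6 0 8)
0: hit
8: hit
0: hit
8: hit
0: hit
8: hit
2: fault, evict 3, frames (6 0 8 2)
8: hit
2: hit
5: fault, evict 6, frames (0 8 2 5)
Page faults: 9.

9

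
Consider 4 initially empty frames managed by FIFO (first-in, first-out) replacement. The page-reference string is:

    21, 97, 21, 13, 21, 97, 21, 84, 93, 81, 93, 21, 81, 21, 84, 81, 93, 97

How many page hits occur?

21 -> miss, frames (21)
97 -> miss, frames (21 97)
21 -> hit
13 -> miss, frames (21 97 13)
21 -> hit
97 -> hit
21 -> hit
84 -> miss, frames (21 97 13 84)
93 -> miss, evict 21, frames (97 13 84 93)
81 -> miss, evict 97, frames (13 84 93 81)
93 -> hit
21 -> miss, evict 13, frames (84 93 81 21)
81 -> hit
21 -> hit
84 -> hit
81 -> hit
93 -> hit
97 -> miss, evict 84, frames (93 81 21 97)
Hits: 10.

10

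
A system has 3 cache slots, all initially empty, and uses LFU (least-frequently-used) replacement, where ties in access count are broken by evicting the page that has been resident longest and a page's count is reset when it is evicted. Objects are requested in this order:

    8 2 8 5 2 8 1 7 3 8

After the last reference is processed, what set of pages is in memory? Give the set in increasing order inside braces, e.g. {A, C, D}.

8 -> fault, frames {8}
2 -> fault, frames {8,2}
8 -> hit
5 -> fault, frames {8,2,5}
2 -> hit
8 -> hit
1 -> fault, evict 5, frames {8,2,1}
7 -> fault, evict 1, frames {8,2,7}
3 -> fault, evict 7, frames {8,2,3}
8 -> hit

{2, 3, 8}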